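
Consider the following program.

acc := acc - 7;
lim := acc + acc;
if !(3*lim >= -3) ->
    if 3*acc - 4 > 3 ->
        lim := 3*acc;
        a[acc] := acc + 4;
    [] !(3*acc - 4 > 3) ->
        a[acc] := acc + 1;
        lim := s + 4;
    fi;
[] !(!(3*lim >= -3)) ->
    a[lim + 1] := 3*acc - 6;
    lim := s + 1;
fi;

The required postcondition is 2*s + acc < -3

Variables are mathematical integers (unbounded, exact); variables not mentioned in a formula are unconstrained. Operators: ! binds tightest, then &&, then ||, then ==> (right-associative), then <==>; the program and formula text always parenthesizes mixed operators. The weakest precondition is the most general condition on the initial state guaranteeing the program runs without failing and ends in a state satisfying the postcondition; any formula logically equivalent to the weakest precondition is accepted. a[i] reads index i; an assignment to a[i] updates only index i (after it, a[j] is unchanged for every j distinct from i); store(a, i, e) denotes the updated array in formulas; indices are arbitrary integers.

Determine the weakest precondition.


Working backward. After the program, the postcondition 2*s + acc < -3 must hold; in canonical form it is acc + 2*s < -3.
Then branch requires (3*acc > 7 ==> acc + 2*s < -3) && ((!(3*acc > 7)) ==> acc + 2*s < -3); else branch requires acc + 2*s < -3.
Before the if: ((!(3*lim >= -3)) ==> ((3*acc > 7 ==> acc + 2*s < -3) && ((!(3*acc > 7)) ==> acc + 2*s < -3))) && (3*lim >= -3 ==> acc + 2*s < -3)
Before lim := acc + acc: ((!(6*acc >= -3)) ==> ((3*acc > 7 ==> acc + 2*s < -3) && ((!(3*acc > 7)) ==> acc + 2*s < -3))) && (6*acc >= -3 ==> acc + 2*s < -3)
Before acc := acc - 7: ((!(6*acc >= 39)) ==> ((3*acc > 28 ==> acc + 2*s < 4) && ((!(3*acc > 28)) ==> acc + 2*s < 4))) && (6*acc >= 39 ==> acc + 2*s < 4)
Answer: WP = ((!(6*acc >= 39)) ==> ((3*acc > 28 ==> acc + 2*s < 4) && ((!(3*acc > 28)) ==> acc + 2*s < 4))) && (6*acc >= 39 ==> acc + 2*s < 4)


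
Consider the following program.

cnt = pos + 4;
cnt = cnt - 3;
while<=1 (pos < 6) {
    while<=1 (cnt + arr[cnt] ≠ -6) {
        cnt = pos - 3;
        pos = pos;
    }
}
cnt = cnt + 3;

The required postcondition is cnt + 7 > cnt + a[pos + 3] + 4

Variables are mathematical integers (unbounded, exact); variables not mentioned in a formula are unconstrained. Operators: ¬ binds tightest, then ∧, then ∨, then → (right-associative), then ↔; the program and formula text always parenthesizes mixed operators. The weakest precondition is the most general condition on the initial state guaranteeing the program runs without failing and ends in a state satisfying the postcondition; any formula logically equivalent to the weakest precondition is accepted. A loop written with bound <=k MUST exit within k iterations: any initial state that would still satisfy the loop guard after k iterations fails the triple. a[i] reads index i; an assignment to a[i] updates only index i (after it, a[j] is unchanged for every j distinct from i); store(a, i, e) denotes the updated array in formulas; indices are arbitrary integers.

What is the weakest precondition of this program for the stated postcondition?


Working backward. After the program, the postcondition cnt + 7 > cnt + a[pos + 3] + 4 must hold; in canonical form it is a[pos + 3] < 3.
Before cnt := cnt + 3: a[pos + 3] < 3
Before the loop (bound <=1), unroll the exhaustion recursion (WP_0 = exit-now case; WP_j = one more guarded iteration, up to j = 1):
  WP_0: (¬(pos < 6)) ∧ a[pos + 3] < 3
  WP_1: (pos < 6 → ((arr[cnt] + cnt ≠ -6 → ((¬(arr[pos - 3] + pos ≠ -3)) ∧ (¬(pos < 6)) ∧ a[pos + 3] < 3)) ∧ ((¬(arr[cnt] + cnt ≠ -6)) → ((¬(pos < 6)) ∧ a[pos + 3] < 3)))) ∧ ((¬(pos < 6)) → a[pos + 3] < 3)
So before the loop: (pos < 6 → ((arr[cnt] + cnt ≠ -6 → ((¬(arr[pos - 3] + pos ≠ -3)) ∧ (¬(pos < 6)) ∧ a[pos + 3] < 3)) ∧ ((¬(arr[cnt] + cnt ≠ -6)) → ((¬(pos < 6)) ∧ a[pos + 3] < 3)))) ∧ ((¬(pos < 6)) → a[pos + 3] < 3)
Before cnt := cnt - 3: (pos < 6 → ((arr[cnt - 3] + cnt ≠ -3 → ((¬(arr[pos - 3] + pos ≠ -3)) ∧ (¬(pos < 6)) ∧ a[pos + 3] < 3)) ∧ ((¬(arr[cnt - 3] + cnt ≠ -3)) → ((¬(pos < 6)) ∧ a[pos + 3] < 3)))) ∧ ((¬(pos < 6)) → a[pos + 3] < 3)
Before cnt := pos + 4: (pos < 6 → ((arr[pos + 1] + pos ≠ -7 → ((¬(arr[pos - 3] + pos ≠ -3)) ∧ (¬(pos < 6)) ∧ a[pos + 3] < 3)) ∧ ((¬(arr[pos + 1] + pos ≠ -7)) → ((¬(pos < 6)) ∧ a[pos + 3] < 3)))) ∧ ((¬(pos < 6)) → a[pos + 3] < 3)
Answer: WP = (pos < 6 → ((arr[pos + 1] + pos ≠ -7 → ((¬(arr[pos - 3] + pos ≠ -3)) ∧ (¬(pos < 6)) ∧ a[pos + 3] < 3)) ∧ ((¬(arr[pos + 1] + pos ≠ -7)) → ((¬(pos < 6)) ∧ a[pos + 3] < 3)))) ∧ ((¬(pos < 6)) → a[pos + 3] < 3)


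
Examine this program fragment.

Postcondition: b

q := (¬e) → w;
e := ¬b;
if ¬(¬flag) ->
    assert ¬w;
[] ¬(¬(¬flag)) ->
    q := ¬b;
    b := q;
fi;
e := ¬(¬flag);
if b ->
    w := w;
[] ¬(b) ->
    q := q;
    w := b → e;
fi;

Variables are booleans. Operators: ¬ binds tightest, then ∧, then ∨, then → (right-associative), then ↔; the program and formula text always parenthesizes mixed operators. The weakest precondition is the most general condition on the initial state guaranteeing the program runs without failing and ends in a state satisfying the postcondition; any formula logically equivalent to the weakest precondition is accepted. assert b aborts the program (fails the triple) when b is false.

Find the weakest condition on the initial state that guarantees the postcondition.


Working backward. After the program, b must hold.
Then branch requires b; else branch requires b.
Before the if: (¬b) → b
Before e := ¬(¬flag): (¬b) → b
Then branch requires (¬w) ∧ ((¬b) → b); else branch requires b → (¬b).
Before the if: (flag → ((¬w) ∧ ((¬b) → b))) ∧ ((¬flag) → (b → (¬b)))
Before e := ¬b: (flag → ((¬w) ∧ ((¬b) → b))) ∧ ((¬flag) → (b → (¬b)))
Before q := (¬e) → w: (flag → ((¬w) ∧ ((¬b) → b))) ∧ ((¬flag) → (b → (¬b)))
Answer: WP = (flag → ((¬w) ∧ ((¬b) → b))) ∧ ((¬flag) → (b → (¬b)))


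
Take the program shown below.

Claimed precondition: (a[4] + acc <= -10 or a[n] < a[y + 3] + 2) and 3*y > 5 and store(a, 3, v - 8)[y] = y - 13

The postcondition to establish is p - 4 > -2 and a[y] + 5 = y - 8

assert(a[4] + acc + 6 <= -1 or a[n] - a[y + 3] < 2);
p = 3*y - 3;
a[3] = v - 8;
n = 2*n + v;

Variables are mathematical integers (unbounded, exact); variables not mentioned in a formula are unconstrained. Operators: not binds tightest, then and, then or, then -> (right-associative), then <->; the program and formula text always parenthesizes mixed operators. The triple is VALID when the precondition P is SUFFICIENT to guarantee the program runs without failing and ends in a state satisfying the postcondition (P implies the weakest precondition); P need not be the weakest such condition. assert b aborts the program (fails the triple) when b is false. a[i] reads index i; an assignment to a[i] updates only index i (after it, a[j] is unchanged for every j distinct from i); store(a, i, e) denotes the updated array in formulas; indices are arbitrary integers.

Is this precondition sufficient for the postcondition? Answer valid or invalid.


Working backward. After the program, the postcondition p - 4 > -2 and a[y] + 5 = y - 8 must hold; in canonical form it is p > 2 and a[y] = y - 13.
Before n := 2*n + v: p > 2 and a[y] = y - 13
Before a[3] := v - 8: p > 2 and store(a, 3, v - 8)[y] = y - 13
Before p := 3*y - 3: 3*y > 5 and store(a, 3, v - 8)[y] = y - 13
Before assert a[4] + acc + 6 <= -1 or a[n] - a[y + 3] < 2: (a[4] + acc <= -7 or a[n] < a[y + 3] + 2) and 3*y > 5 and store(a, 3, v - 8)[y] = y - 13
The weakest precondition is (a[4] + acc <= -7 or a[n] < a[y + 3] + 2) and 3*y > 5 and store(a, 3, v - 8)[y] = y - 13.
Check whether (a[4] + acc <= -10 or a[n] < a[y + 3] + 2) and 3*y > 5 and store(a, 3, v - 8)[y] = y - 13 implies it.
Every state satisfying the precondition satisfies the weakest precondition: the implication holds.
Answer: valid


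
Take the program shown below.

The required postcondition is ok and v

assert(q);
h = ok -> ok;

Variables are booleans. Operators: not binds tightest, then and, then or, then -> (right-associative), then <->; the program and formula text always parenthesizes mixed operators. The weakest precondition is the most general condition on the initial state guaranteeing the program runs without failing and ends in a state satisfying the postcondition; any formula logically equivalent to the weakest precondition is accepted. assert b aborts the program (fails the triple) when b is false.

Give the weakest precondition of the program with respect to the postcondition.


Working backward. After the program, ok and v must hold.
Before h := ok -> ok: ok and v
Before assert q: q and ok and v
Answer: WP = q and ok and v


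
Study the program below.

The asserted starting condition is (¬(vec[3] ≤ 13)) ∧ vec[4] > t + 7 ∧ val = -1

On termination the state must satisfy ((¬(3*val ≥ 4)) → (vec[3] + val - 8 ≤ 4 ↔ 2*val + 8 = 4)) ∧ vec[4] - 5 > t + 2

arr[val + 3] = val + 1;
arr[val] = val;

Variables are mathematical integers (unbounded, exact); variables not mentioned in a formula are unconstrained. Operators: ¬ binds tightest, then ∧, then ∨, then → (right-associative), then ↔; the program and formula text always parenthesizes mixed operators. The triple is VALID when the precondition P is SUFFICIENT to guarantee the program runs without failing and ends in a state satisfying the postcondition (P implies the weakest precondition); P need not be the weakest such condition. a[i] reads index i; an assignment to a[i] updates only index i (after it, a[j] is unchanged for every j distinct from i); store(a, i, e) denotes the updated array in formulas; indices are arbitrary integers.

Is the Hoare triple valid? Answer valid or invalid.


Working backward. After the program, the postcondition ((¬(3*val ≥ 4)) → (vec[3] + val - 8 ≤ 4 ↔ 2*val + 8 = 4)) ∧ vec[4] - 5 > t + 2 must hold; in canonical form it is ((¬(3*val ≥ 4)) → (vec[3] + val ≤ 12 ↔ 2*val = -4)) ∧ vec[4] > t + 7.
Before arr[val] := val: ((¬(3*val ≥ 4)) → (vec[3] + val ≤ 12 ↔ 2*val = -4)) ∧ vec[4] > t + 7
Before arr[val + 3] := val + 1: ((¬(3*val ≥ 4)) → (vec[3] + val ≤ 12 ↔ 2*val = -4)) ∧ vec[4] > t + 7
The weakest precondition is ((¬(3*val ≥ 4)) → (vec[3] + val ≤ 12 ↔ 2*val = -4)) ∧ vec[4] > t + 7.
Check whether (¬(vec[3] ≤ 13)) ∧ vec[4] > t + 7 ∧ val = -1 implies it.
Every state satisfying the precondition satisfies the weakest precondition: the implication holds.
Answer: valid


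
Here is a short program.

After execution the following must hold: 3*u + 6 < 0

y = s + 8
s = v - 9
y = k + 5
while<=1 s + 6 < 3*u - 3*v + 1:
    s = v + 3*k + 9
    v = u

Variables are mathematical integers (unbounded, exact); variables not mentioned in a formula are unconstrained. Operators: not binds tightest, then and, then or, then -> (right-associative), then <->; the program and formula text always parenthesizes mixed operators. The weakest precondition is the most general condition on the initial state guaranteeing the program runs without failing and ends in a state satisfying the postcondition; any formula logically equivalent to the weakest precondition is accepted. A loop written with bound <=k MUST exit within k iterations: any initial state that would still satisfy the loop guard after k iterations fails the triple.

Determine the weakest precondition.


Working backward. After the program, the postcondition 3*u + 6 < 0 must hold; in canonical form it is 3*u < -6.
Before the loop (bound <=1), unroll the exhaustion recursion (WP_0 = exit-now case; WP_j = one more guarded iteration, up to j = 1):
  WP_0: (not (s + 3*v < 3*u - 5)) and 3*u < -6
  WP_1: (s + 3*v < 3*u - 5 -> ((not (3*k + v < -14)) and 3*u < -6)) and ((not (s + 3*v < 3*u - 5)) -> 3*u < -6)
So before the loop: (s + 3*v < 3*u - 5 -> ((not (3*k + v < -14)) and 3*u < -6)) and ((not (s + 3*v < 3*u - 5)) -> 3*u < -6)
Before y := k + 5: (s + 3*v < 3*u - 5 -> ((not (3*k + v < -14)) and 3*u < -6)) and ((not (s + 3*v < 3*u - 5)) -> 3*u < -6)
Before s := v - 9: (4*v < 3*u + 4 -> ((not (3*k + v < -14)) and 3*u < -6)) and ((not (4*v < 3*u + 4)) -> 3*u < -6)
Before y := s + 8: (4*v < 3*u + 4 -> ((not (3*k + v < -14)) and 3*u < -6)) and ((not (4*v < 3*u + 4)) -> 3*u < -6)
Answer: WP = (4*v < 3*u + 4 -> ((not (3*k + v < -14)) and 3*u < -6)) and ((not (4*v < 3*u + 4)) -> 3*u < -6)


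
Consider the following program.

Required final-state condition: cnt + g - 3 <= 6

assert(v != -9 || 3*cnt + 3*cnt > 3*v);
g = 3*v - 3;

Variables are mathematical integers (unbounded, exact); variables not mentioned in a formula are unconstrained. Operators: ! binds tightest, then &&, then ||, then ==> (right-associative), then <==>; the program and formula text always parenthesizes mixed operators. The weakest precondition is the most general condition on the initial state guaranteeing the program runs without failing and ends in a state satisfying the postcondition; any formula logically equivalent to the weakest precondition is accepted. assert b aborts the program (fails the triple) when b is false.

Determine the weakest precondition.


Working backward. After the program, the postcondition cnt + g - 3 <= 6 must hold; in canonical form it is cnt + g <= 9.
Before g := 3*v - 3: cnt + 3*v <= 12
Before assert v != -9 || 3*cnt + 3*cnt > 3*v: (v != -9 || 6*cnt > 3*v) && cnt + 3*v <= 12
Answer: WP = (v != -9 || 6*cnt > 3*v) && cnt + 3*v <= 12


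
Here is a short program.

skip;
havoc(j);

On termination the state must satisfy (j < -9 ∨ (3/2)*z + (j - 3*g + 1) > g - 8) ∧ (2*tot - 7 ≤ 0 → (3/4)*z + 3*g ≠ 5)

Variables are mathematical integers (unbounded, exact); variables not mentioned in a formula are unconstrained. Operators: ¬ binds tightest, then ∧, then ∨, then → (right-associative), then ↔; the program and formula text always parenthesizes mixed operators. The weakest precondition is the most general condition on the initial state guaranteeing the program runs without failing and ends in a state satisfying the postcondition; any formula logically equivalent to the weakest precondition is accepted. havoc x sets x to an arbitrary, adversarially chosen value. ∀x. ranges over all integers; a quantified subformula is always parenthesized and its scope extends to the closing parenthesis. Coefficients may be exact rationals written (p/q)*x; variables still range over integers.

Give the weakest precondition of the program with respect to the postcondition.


Working backward. After the program, the postcondition (j < -9 ∨ (3/2)*z + (j - 3*g + 1) > g - 8) ∧ (2*tot - 7 ≤ 0 → (3/4)*z + 3*g ≠ 5) must hold; in canonical form it is (j < -9 ∨ j + (3/2)*z > 4*g - 9) ∧ (2*tot ≤ 7 → 3*g + (3/4)*z ≠ 5).
Before havoc j: ∀j_1. ((j_1 < -9 ∨ j_1 + (3/2)*z > 4*g - 9) ∧ (2*tot ≤ 7 → 3*g + (3/4)*z ≠ 5))
Before skip: ∀j_1. ((j_1 < -9 ∨ j_1 + (3/2)*z > 4*g - 9) ∧ (2*tot ≤ 7 → 3*g + (3/4)*z ≠ 5))
Answer: WP = ∀j_1. ((j_1 < -9 ∨ j_1 + (3/2)*z > 4*g - 9) ∧ (2*tot ≤ 7 → 3*g + (3/4)*z ≠ 5))


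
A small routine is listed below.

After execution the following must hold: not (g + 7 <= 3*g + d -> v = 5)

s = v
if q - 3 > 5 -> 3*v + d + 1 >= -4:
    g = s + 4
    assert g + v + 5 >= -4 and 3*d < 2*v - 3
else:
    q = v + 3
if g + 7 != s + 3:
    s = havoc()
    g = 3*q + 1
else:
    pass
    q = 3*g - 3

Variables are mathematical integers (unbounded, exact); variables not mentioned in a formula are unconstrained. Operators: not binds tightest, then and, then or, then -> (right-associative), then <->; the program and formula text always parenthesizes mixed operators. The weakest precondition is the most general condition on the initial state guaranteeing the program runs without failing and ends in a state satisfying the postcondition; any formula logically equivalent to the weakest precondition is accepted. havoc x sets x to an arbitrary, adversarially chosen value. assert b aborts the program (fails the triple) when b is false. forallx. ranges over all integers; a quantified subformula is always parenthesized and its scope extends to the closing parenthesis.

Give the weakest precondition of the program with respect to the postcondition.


Working backward. After the program, the postcondition not (g + 7 <= 3*g + d -> v = 5) must hold; in canonical form it is not (d + 2*g >= 7 -> v = 5).
Then branch requires not (d + 6*q >= 5 -> v = 5); else branch requires not (d + 2*g >= 7 -> v = 5).
Before the if: (g != s - 4 -> (not (d + 6*q >= 5 -> v = 5))) and ((not (g != s - 4)) -> (not (d + 2*g >= 7 -> v = 5)))
Then branch requires s + v >= -13 and 3*d < 2*v - 3 and (not (d + 6*q >= 5 -> v = 5)); else branch requires (g != s - 4 -> (not (d + 6*v >= -13 -> v = 5))) and ((not (g != s - 4)) -> (not (d + 2*g >= 7 -> v = 5))).
Before the if: ((q > 8 -> d + 3*v >= -5) -> (s + v >= -13 and 3*d < 2*v - 3 and (not (d + 6*q >= 5 -> v = 5)))) and ((not (q > 8 -> d + 3*v >= -5)) -> ((g != s - 4 -> (not (d + 6*v >= -13 -> v = 5))) and ((not (g != s - 4)) -> (not (d + 2*g >= 7 -> v = 5)))))
Before s := v: ((q > 8 -> d + 3*v >= -5) -> (2*v >= -13 and 3*d < 2*v - 3 and (not (d + 6*q >= 5 -> v = 5)))) and ((not (q > 8 -> d + 3*v >= -5)) -> ((g != v - 4 -> (not (d + 6*v >= -13 -> v = 5))) and ((not (g != v - 4)) -> (not (d + 2*g >= 7 -> v = 5)))))
Answer: WP = ((q > 8 -> d + 3*v >= -5) -> (2*v >= -13 and 3*d < 2*v - 3 and (not (d + 6*q >= 5 -> v = 5)))) and ((not (q > 8 -> d + 3*v >= -5)) -> ((g != v - 4 -> (not (d + 6*v >= -13 -> v = 5))) and ((not (g != v - 4)) -> (not (d + 2*g >= 7 -> v = 5)))))


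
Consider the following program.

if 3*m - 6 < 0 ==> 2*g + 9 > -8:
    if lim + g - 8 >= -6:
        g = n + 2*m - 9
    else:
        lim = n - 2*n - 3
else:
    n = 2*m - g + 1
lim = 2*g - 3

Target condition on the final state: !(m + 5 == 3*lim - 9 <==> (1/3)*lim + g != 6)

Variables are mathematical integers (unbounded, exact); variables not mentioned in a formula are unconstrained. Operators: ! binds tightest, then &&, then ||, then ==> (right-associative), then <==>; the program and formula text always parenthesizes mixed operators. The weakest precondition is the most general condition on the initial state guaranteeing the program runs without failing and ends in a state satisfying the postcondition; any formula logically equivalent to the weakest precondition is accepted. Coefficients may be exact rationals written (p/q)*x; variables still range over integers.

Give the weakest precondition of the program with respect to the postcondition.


Working backward. After the program, the postcondition !(m + 5 == 3*lim - 9 <==> (1/3)*lim + g != 6) must hold; in canonical form it is !(m == 3*lim - 14 <==> g + (1/3)*lim != 6).
Before lim := 2*g - 3: !(m == 6*g - 23 <==> (5/3)*g != 7)
Then branch requires (g + lim >= 2 ==> (!(11*m + 6*n == 77 <==> (10/3)*m + (5/3)*n != 22))) && ((!(g + lim >= 2)) ==> (!(m == 6*g - 23 <==> (5/3)*g != 7))); else branch requires !(m == 6*g - 23 <==> (5/3)*g != 7).
Before the if: ((3*m < 6 ==> 2*g > -17) ==> ((g + lim >= 2 ==> (!(11*m + 6*n == 77 <==> (10/3)*m + (5/3)*n != 22))) && ((!(g + lim >= 2)) ==> (!(m == 6*g - 23 <==> (5/3)*g != 7))))) && ((!(3*m < 6 ==> 2*g > -17)) ==> (!(m == 6*g - 23 <==> (5/3)*g != 7)))
Answer: WP = ((3*m < 6 ==> 2*g > -17) ==> ((g + lim >= 2 ==> (!(11*m + 6*n == 77 <==> (10/3)*m + (5/3)*n != 22))) && ((!(g + lim >= 2)) ==> (!(m == 6*g - 23 <==> (5/3)*g != 7))))) && ((!(3*m < 6 ==> 2*g > -17)) ==> (!(m == 6*g - 23 <==> (5/3)*g != 7)))


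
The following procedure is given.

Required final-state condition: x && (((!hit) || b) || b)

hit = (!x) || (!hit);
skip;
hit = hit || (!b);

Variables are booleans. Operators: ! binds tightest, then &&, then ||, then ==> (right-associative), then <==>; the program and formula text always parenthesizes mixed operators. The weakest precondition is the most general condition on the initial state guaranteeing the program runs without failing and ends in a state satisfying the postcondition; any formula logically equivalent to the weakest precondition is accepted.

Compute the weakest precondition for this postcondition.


Working backward. After the program, the postcondition x && (((!hit) || b) || b) must hold; in canonical form it is x && ((!hit) || b).
Before hit := hit || (!b): x && ((!(hit || (!b))) || b)
Before skip: x && ((!(hit || (!b))) || b)
Before hit := (!x) || (!hit): x && ((!((!x) || (!hit) || (!b))) || b)
Answer: WP = x && ((!((!x) || (!hit) || (!b))) || b)


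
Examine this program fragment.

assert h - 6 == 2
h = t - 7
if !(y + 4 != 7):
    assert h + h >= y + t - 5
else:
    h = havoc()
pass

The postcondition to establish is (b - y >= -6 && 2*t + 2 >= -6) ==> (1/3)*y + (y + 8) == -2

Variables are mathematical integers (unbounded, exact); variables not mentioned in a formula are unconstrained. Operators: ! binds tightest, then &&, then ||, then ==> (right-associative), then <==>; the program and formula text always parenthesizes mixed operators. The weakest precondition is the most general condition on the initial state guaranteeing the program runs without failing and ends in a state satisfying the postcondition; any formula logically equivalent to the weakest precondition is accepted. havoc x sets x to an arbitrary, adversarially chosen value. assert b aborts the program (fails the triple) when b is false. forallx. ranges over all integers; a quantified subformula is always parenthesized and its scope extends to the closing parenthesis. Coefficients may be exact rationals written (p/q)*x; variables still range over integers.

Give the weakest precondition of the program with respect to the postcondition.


Working backward. After the program, the postcondition (b - y >= -6 && 2*t + 2 >= -6) ==> (1/3)*y + (y + 8) == -2 must hold; in canonical form it is (b >= y - 6 && 2*t >= -8) ==> (4/3)*y == -10.
Before skip: (b >= y - 6 && 2*t >= -8) ==> (4/3)*y == -10
Then branch requires 2*h >= t + y - 5 && ((b >= y - 6 && 2*t >= -8) ==> (4/3)*y == -10); else branch requires (b >= y - 6 && 2*t >= -8) ==> (4/3)*y == -10.
Before the if: ((!(y != 3)) ==> (2*h >= t + y - 5 && ((b >= y - 6 && 2*t >= -8) ==> (4/3)*y == -10))) && (y != 3 ==> ((b >= y - 6 && 2*t >= -8) ==> (4/3)*y == -10))
Before h := t - 7: ((!(y != 3)) ==> (t >= y + 9 && ((b >= y - 6 && 2*t >= -8) ==> (4/3)*y == -10))) && (y != 3 ==> ((b >= y - 6 && 2*t >= -8) ==> (4/3)*y == -10))
Before assert h - 6 == 2: h == 8 && ((!(y != 3)) ==> (t >= y + 9 && ((b >= y - 6 && 2*t >= -8) ==> (4/3)*y == -10))) && (y != 3 ==> ((b >= y - 6 && 2*t >= -8) ==> (4/3)*y == -10))
Answer: WP = h == 8 && ((!(y != 3)) ==> (t >= y + 9 && ((b >= y - 6 && 2*t >= -8) ==> (4/3)*y == -10))) && (y != 3 ==> ((b >= y - 6 && 2*t >= -8) ==> (4/3)*y == -10))


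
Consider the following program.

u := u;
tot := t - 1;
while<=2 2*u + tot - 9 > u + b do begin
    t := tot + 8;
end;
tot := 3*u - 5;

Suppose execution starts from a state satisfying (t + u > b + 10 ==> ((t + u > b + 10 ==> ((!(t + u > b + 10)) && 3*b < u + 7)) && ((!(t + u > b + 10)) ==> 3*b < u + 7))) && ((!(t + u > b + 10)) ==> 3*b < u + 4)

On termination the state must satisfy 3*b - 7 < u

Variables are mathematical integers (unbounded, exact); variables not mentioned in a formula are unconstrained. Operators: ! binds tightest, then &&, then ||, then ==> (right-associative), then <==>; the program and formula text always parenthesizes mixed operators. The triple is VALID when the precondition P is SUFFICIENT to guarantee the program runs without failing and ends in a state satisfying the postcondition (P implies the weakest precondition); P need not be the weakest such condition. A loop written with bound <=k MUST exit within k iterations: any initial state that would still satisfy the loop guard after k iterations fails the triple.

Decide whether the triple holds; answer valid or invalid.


Working backward. After the program, the postcondition 3*b - 7 < u must hold; in canonical form it is 3*b < u + 7.
Before tot := 3*u - 5: 3*b < u + 7
Before the loop (bound <=2), unroll the exhaustion recursion (WP_0 = exit-now case; WP_j = one more guarded iteration, up to j = 2):
  WP_0: (!(tot + u > b + 9)) && 3*b < u + 7
  WP_1: (tot + u > b + 9 ==> ((!(tot + u > b + 9)) && 3*b < u + 7)) && ((!(tot + u > b + 9)) ==> 3*b < u + 7)
  WP_2: (tot + u > b + 9 ==> ((tot + u > b + 9 ==> ((!(tot + u > b + 9)) && 3*b < u + 7)) && ((!(tot + u > b + 9)) ==> 3*b < u + 7))) && ((!(tot + u > b + 9)) ==> 3*b < u + 7)
So before the loop: (tot + u > b + 9 ==> ((tot + u > b + 9 ==> ((!(tot + u > b + 9)) && 3*b < u + 7)) && ((!(tot + u > b + 9)) ==> 3*b < u + 7))) && ((!(tot + u > b + 9)) ==> 3*b < u + 7)
Before tot := t - 1: (t + u > b + 10 ==> ((t + u > b + 10 ==> ((!(t + u > b + 10)) && 3*b < u + 7)) && ((!(t + u > b + 10)) ==> 3*b < u + 7))) && ((!(t + u > b + 10)) ==> 3*b < u + 7)
Before u := u: (t + u > b + 10 ==> ((t + u > b + 10 ==> ((!(t + u > b + 10)) && 3*b < u + 7)) && ((!(t + u > b + 10)) ==> 3*b < u + 7))) && ((!(t + u > b + 10)) ==> 3*b < u + 7)
The weakest precondition is (t + u > b + 10 ==> ((t + u > b + 10 ==> ((!(t + u > b + 10)) && 3*b < u + 7)) && ((!(t + u > b + 10)) ==> 3*b < u + 7))) && ((!(t + u > b + 10)) ==> 3*b < u + 7).
Check whether (t + u > b + 10 ==> ((t + u > b + 10 ==> ((!(t + u > b + 10)) && 3*b < u + 7)) && ((!(t + u > b + 10)) ==> 3*b < u + 7))) && ((!(t + u > b + 10)) ==> 3*b < u + 4) implies it.
Every state satisfying the precondition satisfies the weakest precondition: the implication holds.
Answer: valid


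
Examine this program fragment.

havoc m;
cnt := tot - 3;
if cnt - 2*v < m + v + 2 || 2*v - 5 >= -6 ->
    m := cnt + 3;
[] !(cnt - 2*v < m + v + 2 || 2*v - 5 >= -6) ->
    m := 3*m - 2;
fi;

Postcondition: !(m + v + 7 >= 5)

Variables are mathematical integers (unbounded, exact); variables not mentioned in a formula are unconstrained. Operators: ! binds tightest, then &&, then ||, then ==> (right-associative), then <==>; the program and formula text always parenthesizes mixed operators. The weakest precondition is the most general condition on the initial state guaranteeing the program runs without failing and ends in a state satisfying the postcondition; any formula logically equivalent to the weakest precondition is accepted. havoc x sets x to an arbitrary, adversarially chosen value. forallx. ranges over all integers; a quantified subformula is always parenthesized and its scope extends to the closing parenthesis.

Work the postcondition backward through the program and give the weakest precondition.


Working backward. After the program, the postcondition !(m + v + 7 >= 5) must hold; in canonical form it is !(m + v >= -2).
Then branch requires !(cnt + v >= -5); else branch requires !(3*m + v >= 0).
Before the if: ((cnt < m + 3*v + 2 || 2*v >= -1) ==> (!(cnt + v >= -5))) && ((!(cnt < m + 3*v + 2 || 2*v >= -1)) ==> (!(3*m + v >= 0)))
Before cnt := tot - 3: ((tot < m + 3*v + 5 || 2*v >= -1) ==> (!(tot + v >= -2))) && ((!(tot < m + 3*v + 5 || 2*v >= -1)) ==> (!(3*m + v >= 0)))
Before havoc m: forall m_1. (((tot < m_1 + 3*v + 5 || 2*v >= -1) ==> (!(tot + v >= -2))) && ((!(tot < m_1 + 3*v + 5 || 2*v >= -1)) ==> (!(3*m_1 + v >= 0))))
Answer: WP = forall m_1. (((tot < m_1 + 3*v + 5 || 2*v >= -1) ==> (!(tot + v >= -2))) && ((!(tot < m_1 + 3*v + 5 || 2*v >= -1)) ==> (!(3*m_1 + v >= 0))))


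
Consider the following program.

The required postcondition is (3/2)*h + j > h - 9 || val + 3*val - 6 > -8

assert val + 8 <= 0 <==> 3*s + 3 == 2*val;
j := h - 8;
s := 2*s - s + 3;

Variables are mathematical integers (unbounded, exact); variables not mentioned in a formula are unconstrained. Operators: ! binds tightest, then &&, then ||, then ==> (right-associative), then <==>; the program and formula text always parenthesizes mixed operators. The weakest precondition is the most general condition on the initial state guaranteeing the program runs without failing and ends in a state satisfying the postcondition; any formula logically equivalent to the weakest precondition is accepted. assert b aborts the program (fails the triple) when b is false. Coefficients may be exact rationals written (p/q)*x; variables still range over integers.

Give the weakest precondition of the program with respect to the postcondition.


Working backward. After the program, the postcondition (3/2)*h + j > h - 9 || val + 3*val - 6 > -8 must hold; in canonical form it is (1/2)*h + j > -9 || 4*val > -2.
Before s := 2*s - s + 3: (1/2)*h + j > -9 || 4*val > -2
Before j := h - 8: (3/2)*h > -1 || 4*val > -2
Before assert val + 8 <= 0 <==> 3*s + 3 == 2*val: (val <= -8 <==> 3*s == 2*val - 3) && ((3/2)*h > -1 || 4*val > -2)
Answer: WP = (val <= -8 <==> 3*s == 2*val - 3) && ((3/2)*h > -1 || 4*val > -2)


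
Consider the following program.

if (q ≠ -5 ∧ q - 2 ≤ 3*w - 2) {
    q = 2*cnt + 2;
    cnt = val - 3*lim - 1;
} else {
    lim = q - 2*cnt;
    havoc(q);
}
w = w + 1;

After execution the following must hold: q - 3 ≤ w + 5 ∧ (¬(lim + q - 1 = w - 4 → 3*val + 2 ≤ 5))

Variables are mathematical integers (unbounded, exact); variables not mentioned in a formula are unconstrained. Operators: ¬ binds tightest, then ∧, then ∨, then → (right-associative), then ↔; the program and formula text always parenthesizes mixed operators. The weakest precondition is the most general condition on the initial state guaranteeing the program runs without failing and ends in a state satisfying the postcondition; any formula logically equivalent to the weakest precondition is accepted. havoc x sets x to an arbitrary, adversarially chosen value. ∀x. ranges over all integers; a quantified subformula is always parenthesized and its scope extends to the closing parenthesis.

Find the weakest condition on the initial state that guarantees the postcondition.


Working backward. After the program, the postcondition q - 3 ≤ w + 5 ∧ (¬(lim + q - 1 = w - 4 → 3*val + 2 ≤ 5)) must hold; in canonical form it is q ≤ w + 8 ∧ (¬(lim + q = w - 3 → 3*val ≤ 3)).
Before w := w + 1: q ≤ w + 9 ∧ (¬(lim + q = w - 2 → 3*val ≤ 3))
Then branch requires 2*cnt ≤ w + 7 ∧ (¬(2*cnt + lim = w - 4 → 3*val ≤ 3)); else branch requires ∀q_1. (q_1 ≤ w + 9 ∧ (¬(q + q_1 = 2*cnt + w - 2 → 3*val ≤ 3))).
Before the if: ((q ≠ -5 ∧ q ≤ 3*w) → (2*cnt ≤ w + 7 ∧ (¬(2*cnt + lim = w - 4 → 3*val ≤ 3)))) ∧ ((¬(q ≠ -5 ∧ q ≤ 3*w)) → (∀q_1. (q_1 ≤ w + 9 ∧ (¬(q + q_1 = 2*cnt + w - 2 → 3*val ≤ 3)))))
Answer: WP = ((q ≠ -5 ∧ q ≤ 3*w) → (2*cnt ≤ w + 7 ∧ (¬(2*cnt + lim = w - 4 → 3*val ≤ 3)))) ∧ ((¬(q ≠ -5 ∧ q ≤ 3*w)) → (∀q_1. (q_1 ≤ w + 9 ∧ (¬(q + q_1 = 2*cnt + w - 2 → 3*val ≤ 3)))))


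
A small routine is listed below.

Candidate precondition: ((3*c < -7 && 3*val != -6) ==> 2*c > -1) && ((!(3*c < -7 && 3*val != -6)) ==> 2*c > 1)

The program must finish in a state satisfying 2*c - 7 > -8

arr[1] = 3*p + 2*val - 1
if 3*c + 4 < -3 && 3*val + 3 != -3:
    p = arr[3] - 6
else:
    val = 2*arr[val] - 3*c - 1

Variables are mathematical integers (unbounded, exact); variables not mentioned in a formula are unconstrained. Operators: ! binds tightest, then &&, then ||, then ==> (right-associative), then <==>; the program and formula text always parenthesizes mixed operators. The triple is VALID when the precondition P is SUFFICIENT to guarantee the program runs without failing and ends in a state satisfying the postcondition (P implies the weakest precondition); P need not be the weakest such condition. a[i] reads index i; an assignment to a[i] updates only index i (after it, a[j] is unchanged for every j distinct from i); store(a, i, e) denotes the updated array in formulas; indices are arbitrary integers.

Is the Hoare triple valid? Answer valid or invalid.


Working backward. After the program, the postcondition 2*c - 7 > -8 must hold; in canonical form it is 2*c > -1.
Then branch requires 2*c > -1; else branch requires 2*c > -1.
Before the if: ((3*c < -7 && 3*val != -6) ==> 2*c > -1) && ((!(3*c < -7 && 3*val != -6)) ==> 2*c > -1)
Before arr[1] := 3*p + 2*val - 1: ((3*c < -7 && 3*val != -6) ==> 2*c > -1) && ((!(3*c < -7 && 3*val != -6)) ==> 2*c > -1)
The weakest precondition is ((3*c < -7 && 3*val != -6) ==> 2*c > -1) && ((!(3*c < -7 && 3*val != -6)) ==> 2*c > -1).
Check whether ((3*c < -7 && 3*val != -6) ==> 2*c > -1) && ((!(3*c < -7 && 3*val != -6)) ==> 2*c > 1) implies it.
Every state satisfying the precondition satisfies the weakest precondition: the implication holds.
Answer: valid


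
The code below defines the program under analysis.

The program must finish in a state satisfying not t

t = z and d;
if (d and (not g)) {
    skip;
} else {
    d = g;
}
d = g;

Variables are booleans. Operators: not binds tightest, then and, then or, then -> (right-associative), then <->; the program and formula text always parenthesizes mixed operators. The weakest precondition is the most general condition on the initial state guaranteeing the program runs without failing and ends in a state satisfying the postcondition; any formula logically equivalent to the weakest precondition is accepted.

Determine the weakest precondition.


Working backward. After the program, not t must hold.
Before d := g: not t
Then branch requires not t; else branch requires not t.
Before the if: ((d and (not g)) -> (not t)) and ((not (d and (not g))) -> (not t))
Before t := z and d: ((d and (not g)) -> (not (z and d))) and ((not (d and (not g))) -> (not (z and d)))
Answer: WP = ((d and (not g)) -> (not (z and d))) and ((not (d and (not g))) -> (not (z and d)))


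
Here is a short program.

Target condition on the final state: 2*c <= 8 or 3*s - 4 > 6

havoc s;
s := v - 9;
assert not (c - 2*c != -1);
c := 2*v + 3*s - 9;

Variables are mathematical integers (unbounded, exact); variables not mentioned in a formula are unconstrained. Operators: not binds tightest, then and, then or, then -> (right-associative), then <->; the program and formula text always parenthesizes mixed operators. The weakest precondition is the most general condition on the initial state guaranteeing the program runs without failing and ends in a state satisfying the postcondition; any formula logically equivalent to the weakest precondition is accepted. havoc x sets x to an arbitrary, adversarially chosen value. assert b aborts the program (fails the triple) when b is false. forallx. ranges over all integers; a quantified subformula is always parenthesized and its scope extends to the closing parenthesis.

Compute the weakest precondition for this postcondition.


Working backward. After the program, the postcondition 2*c <= 8 or 3*s - 4 > 6 must hold; in canonical form it is 2*c <= 8 or 3*s > 10.
Before c := 2*v + 3*s - 9: 6*s + 4*v <= 26 or 3*s > 10
Before assert not (c - 2*c != -1): (not (c != 1)) and (6*s + 4*v <= 26 or 3*s > 10)
Before s := v - 9: (not (c != 1)) and (10*v <= 80 or 3*v > 37)
Before havoc s: (not (c != 1)) and (10*v <= 80 or 3*v > 37)
Answer: WP = (not (c != 1)) and (10*v <= 80 or 3*v > 37)


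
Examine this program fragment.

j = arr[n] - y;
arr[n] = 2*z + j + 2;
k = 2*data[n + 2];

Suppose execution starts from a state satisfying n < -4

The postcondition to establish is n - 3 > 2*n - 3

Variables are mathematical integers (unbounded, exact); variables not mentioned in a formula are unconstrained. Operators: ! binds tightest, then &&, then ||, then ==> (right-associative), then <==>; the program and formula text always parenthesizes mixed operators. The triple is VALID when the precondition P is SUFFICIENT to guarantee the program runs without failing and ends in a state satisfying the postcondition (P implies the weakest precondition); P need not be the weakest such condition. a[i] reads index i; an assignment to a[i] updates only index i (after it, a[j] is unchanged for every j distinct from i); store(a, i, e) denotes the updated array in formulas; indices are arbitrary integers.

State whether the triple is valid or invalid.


Working backward. After the program, the postcondition n - 3 > 2*n - 3 must hold; in canonical form it is n < 0.
Before k := 2*data[n + 2]: n < 0
Before arr[n] := 2*z + j + 2: n < 0
Before j := arr[n] - y: n < 0
The weakest precondition is n < 0.
Check whether n < -4 implies it.
Every state satisfying the precondition satisfies the weakest precondition: the implication holds.
Answer: valid


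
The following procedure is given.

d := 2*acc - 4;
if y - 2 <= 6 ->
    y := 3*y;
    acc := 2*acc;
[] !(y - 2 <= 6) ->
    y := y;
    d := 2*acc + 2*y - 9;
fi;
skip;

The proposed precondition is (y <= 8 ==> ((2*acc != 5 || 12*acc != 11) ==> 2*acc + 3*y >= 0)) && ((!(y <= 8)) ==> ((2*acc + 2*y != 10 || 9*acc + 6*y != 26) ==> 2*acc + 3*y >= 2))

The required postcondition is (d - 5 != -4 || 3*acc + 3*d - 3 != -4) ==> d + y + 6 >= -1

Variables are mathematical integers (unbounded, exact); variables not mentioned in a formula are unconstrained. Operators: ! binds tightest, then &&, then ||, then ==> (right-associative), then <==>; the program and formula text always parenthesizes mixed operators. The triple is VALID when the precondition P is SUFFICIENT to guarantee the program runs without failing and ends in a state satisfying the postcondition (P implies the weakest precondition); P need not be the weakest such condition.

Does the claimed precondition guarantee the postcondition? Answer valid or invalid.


Working backward. After the program, the postcondition (d - 5 != -4 || 3*acc + 3*d - 3 != -4) ==> d + y + 6 >= -1 must hold; in canonical form it is (d != 1 || 3*acc + 3*d != -1) ==> d + y >= -7.
Before skip: (d != 1 || 3*acc + 3*d != -1) ==> d + y >= -7
Then branch requires (d != 1 || 6*acc + 3*d != -1) ==> d + 3*y >= -7; else branch requires (2*acc + 2*y != 10 || 9*acc + 6*y != 26) ==> 2*acc + 3*y >= 2.
Before the if: (y <= 8 ==> ((d != 1 || 6*acc + 3*d != -1) ==> d + 3*y >= -7)) && ((!(y <= 8)) ==> ((2*acc + 2*y != 10 || 9*acc + 6*y != 26) ==> 2*acc + 3*y >= 2))
Before d := 2*acc - 4: (y <= 8 ==> ((2*acc != 5 || 12*acc != 11) ==> 2*acc + 3*y >= -3)) && ((!(y <= 8)) ==> ((2*acc + 2*y != 10 || 9*acc + 6*y != 26) ==> 2*acc + 3*y >= 2))
The weakest precondition is (y <= 8 ==> ((2*acc != 5 || 12*acc != 11) ==> 2*acc + 3*y >= -3)) && ((!(y <= 8)) ==> ((2*acc + 2*y != 10 || 9*acc + 6*y != 26) ==> 2*acc + 3*y >= 2)).
Check whether (y <= 8 ==> ((2*acc != 5 || 12*acc != 11) ==> 2*acc + 3*y >= 0)) && ((!(y <= 8)) ==> ((2*acc + 2*y != 10 || 9*acc + 6*y != 26) ==> 2*acc + 3*y >= 2)) implies it.
Every state satisfying the precondition satisfies the weakest precondition: the implication holds.
Answer: valid


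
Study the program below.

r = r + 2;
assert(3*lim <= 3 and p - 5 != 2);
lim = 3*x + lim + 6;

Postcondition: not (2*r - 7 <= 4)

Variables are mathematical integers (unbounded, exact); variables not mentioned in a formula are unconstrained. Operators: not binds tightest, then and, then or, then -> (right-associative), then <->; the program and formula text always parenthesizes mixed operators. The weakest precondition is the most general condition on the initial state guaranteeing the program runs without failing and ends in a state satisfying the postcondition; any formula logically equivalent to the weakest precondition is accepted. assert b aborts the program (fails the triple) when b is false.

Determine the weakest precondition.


Working backward. After the program, the postcondition not (2*r - 7 <= 4) must hold; in canonical form it is not (2*r <= 11).
Before lim := 3*x + lim + 6: not (2*r <= 11)
Before assert 3*lim <= 3 and p - 5 != 2: 3*lim <= 3 and p != 7 and (not (2*r <= 11))
Before r := r + 2: 3*lim <= 3 and p != 7 and (not (2*r <= 7))
Answer: WP = 3*lim <= 3 and p != 7 and (not (2*r <= 7))


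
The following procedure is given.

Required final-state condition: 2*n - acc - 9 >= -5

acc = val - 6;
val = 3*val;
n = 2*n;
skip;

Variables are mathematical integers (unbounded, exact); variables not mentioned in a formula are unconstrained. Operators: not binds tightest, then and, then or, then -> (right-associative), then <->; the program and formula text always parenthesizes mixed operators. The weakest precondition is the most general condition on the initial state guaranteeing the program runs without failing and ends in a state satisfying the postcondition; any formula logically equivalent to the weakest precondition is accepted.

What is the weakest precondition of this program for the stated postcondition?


Working backward. After the program, the postcondition 2*n - acc - 9 >= -5 must hold; in canonical form it is 2*n >= acc + 4.
Before skip: 2*n >= acc + 4
Before n := 2*n: 4*n >= acc + 4
Before val := 3*val: 4*n >= acc + 4
Before acc := val - 6: 4*n >= val - 2
Answer: WP = 4*n >= val - 2
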